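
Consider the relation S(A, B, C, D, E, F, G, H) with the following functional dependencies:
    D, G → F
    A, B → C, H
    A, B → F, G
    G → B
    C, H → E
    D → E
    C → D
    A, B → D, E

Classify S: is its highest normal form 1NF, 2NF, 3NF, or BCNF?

2NF

Candidate keys: {A, B}, {A, G}. Prime attributes: {A, B, G}.
D, G → F breaks BCNF: {D, G}⁺ = {B, D, E, F, G}, so {D, G} is not a superkey.
D, G → F determines the non-prime attribute {F} from a non-superkey — 3NF is violated.
Checking every proper subset of each key, none determines a non-prime attribute — 2NF is satisfied.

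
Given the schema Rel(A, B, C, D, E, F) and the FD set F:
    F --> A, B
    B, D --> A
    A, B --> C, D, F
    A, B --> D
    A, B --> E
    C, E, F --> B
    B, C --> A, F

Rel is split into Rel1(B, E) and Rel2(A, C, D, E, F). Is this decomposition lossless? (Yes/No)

The shared attributes are {E} and {E}⁺ = {E}.
Rel1 ⊄ {E} and Rel2 ⊄ {E}, so the split is lossy.

No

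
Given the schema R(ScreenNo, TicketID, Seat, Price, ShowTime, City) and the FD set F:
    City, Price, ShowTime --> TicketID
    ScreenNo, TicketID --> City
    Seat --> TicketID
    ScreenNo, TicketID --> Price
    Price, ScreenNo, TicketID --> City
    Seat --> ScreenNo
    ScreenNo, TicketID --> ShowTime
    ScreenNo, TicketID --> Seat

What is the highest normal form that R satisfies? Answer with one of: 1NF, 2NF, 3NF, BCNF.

Candidate keys: {City, Price, ScreenNo, ShowTime}, {ScreenNo, TicketID}, {Seat}. Prime attributes: {City, Price, ScreenNo, Seat, ShowTime, TicketID}.
City, Price, ShowTime --> TicketID: {City, Price, ShowTime}⁺ = {City, Price, ShowTime, TicketID}, which is not all of the attributes, so the left side is not a superkey — BCNF is violated.
But every attribute on its right side ({TicketID}) is prime, and the same holds for every other non-superkey FD, so 3NF still holds.

3NF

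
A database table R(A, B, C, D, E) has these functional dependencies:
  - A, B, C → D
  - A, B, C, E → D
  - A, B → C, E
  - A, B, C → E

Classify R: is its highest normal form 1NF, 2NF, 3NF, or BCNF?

Candidate key: {A, B}. Prime attributes: {A, B}.
The left-hand side of every FD is a superkey, so BCNF is satisfied.

BCNF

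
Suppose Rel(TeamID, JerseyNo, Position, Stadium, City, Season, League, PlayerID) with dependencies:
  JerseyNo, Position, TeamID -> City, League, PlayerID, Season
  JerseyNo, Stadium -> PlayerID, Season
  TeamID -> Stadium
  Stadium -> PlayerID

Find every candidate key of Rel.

{JerseyNo, Position, TeamID}

Attributes never on any right-hand side: {JerseyNo, Position, TeamID} — every candidate key must contain all of them.
{JerseyNo, Position, TeamID}⁺ = {City, JerseyNo, League, PlayerID, Position, Season, Stadium, TeamID} — all of the relation — so {JerseyNo, Position, TeamID} is a candidate key.
Every other attribute set either contains this one or has a smaller closure.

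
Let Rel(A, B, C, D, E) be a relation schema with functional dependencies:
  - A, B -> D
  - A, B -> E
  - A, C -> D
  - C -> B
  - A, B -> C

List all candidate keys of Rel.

{A, B}, {A, C}

Attributes never on any right-hand side: {A} — every candidate key must contain it.
{A, B}⁺ = {A, B, C, D, E}, which is every attribute, so {A, B} is a candidate key.
{A, C}⁺ = {A, B, C, D, E}, which is every attribute, so {A, C} is a candidate key.
These are minimal and exhaustive — every other superkey contains one of them.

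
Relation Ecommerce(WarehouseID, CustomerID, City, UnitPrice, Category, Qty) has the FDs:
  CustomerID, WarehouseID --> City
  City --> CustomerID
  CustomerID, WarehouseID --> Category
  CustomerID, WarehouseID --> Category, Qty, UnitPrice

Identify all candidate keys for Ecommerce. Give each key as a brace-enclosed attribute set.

Attributes never on any right-hand side: {WarehouseID} — every candidate key must contain it.
Closure of {City, WarehouseID} is {Category, City, CustomerID, Qty, UnitPrice, WarehouseID}, the whole schema; {City, WarehouseID} is a candidate key.
Closure of {CustomerID, WarehouseID} is {Category, City, CustomerID, Qty, UnitPrice, WarehouseID}, the whole schema; {CustomerID, WarehouseID} is a candidate key.
No proper subset of any of these is a key, and no other minimal superkey exists.

{City, WarehouseID}, {CustomerID, WarehouseID}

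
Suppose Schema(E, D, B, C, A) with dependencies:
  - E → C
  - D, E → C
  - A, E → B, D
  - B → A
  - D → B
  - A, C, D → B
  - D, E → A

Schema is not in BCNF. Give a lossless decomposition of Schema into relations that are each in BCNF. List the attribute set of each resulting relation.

Candidate keys of the original relation: {A, E}, {B, E}, {D, E}.
In {A, B, C, D, E}, {E} is not a superkey ({E}⁺ restricted to this set is {C, E}), so split on E → C into {C, E} and {A, B, D, E}.
{C, E} is in BCNF.
In {A, B, D, E}, {B} is not a superkey ({B}⁺ restricted to this set is {A, B}), so split on B → A into {A, B} and {B, D, E}.
{A, B} is in BCNF.
In {B, D, E}, {D} is not a superkey ({D}⁺ restricted to this set is {B, D}), so split on D → B into {B, D} and {D, E}.
{B, D} is in BCNF.
{D, E} is in BCNF.

{A, B}; {B, D}; {C, E}; {D, E}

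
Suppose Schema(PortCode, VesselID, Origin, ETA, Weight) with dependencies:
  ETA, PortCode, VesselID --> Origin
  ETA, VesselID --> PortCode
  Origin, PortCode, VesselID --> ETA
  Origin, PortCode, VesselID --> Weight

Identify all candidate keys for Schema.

{ETA, VesselID}, {Origin, PortCode, VesselID}

{VesselID} never appears on the right of any FD, so every key must include it.
{ETA, VesselID}⁺ = {ETA, Origin, PortCode, VesselID, Weight} — all of the relation — so {ETA, VesselID} is a candidate key.
{Origin, PortCode, VesselID}⁺ = {ETA, Origin, PortCode, VesselID, Weight} — all of the relation — so {Origin, PortCode, VesselID} is a candidate key.
No proper subset of any of these is a key, and no other minimal superkey exists.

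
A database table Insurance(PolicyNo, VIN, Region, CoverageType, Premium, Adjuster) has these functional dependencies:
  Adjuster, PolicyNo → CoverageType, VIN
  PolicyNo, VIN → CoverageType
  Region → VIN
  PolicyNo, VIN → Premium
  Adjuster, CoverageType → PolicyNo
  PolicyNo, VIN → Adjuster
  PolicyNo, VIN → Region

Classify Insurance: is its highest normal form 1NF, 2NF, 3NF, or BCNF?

Candidate keys: {Adjuster, CoverageType}, {Adjuster, PolicyNo}, {PolicyNo, Region}, {PolicyNo, VIN}. Prime attributes: {Adjuster, CoverageType, PolicyNo, Region, VIN}.
For Region → VIN we have {Region}⁺ = {Region, VIN}; {Region} is not a superkey, so BCNF fails.
But every attribute on its right side ({VIN}) is prime, and the same holds for every other non-superkey FD, so 3NF still holds.

3NF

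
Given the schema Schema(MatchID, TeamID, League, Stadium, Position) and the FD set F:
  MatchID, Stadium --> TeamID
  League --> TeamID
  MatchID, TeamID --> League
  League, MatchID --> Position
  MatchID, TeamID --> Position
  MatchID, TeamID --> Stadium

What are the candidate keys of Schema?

No FD produces {MatchID}, so it must be in every candidate key.
{League, MatchID}⁺ = {League, MatchID, Position, Stadium, TeamID} — all of the relation — so {League, MatchID} is a candidate key.
{MatchID, Stadium}⁺ = {League, MatchID, Position, Stadium, TeamID} — all of the relation — so {MatchID, Stadium} is a candidate key.
{MatchID, TeamID}⁺ = {League, MatchID, Position, Stadium, TeamID} — all of the relation — so {MatchID, TeamID} is a candidate key.
These are minimal and exhaustive — every other superkey contains one of them.

{League, MatchID}, {MatchID, Stadium}, {MatchID, TeamID}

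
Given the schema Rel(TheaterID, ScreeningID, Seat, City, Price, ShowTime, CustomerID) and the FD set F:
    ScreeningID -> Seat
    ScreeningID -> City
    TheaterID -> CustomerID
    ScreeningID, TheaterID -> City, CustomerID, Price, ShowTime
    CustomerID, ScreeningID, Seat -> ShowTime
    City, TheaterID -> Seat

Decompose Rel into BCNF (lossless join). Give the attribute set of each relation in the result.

{City, ScreeningID, Seat}; {CustomerID, TheaterID}; {Price, ScreeningID, ShowTime, TheaterID}

Candidate key of the original relation: {ScreeningID, TheaterID}.
In {City, CustomerID, Price, ScreeningID, Seat, ShowTime, TheaterID}, {ScreeningID} is not a superkey ({ScreeningID}⁺ restricted to this set is {City, ScreeningID, Seat}), so split on ScreeningID -> City, Seat into {City, ScreeningID, Seat} and {CustomerID, Price, ScreeningID, ShowTime, TheaterID}.
{City, ScreeningID, Seat}: every determinant is a superkey — BCNF.
In {CustomerID, Price, ScreeningID, ShowTime, TheaterID}, {TheaterID} is not a superkey ({TheaterID}⁺ restricted to this set is {CustomerID, TheaterID}), so split on TheaterID -> CustomerID into {CustomerID, TheaterID} and {Price, ScreeningID, ShowTime, TheaterID}.
{CustomerID, TheaterID}: every determinant is a superkey — BCNF.
{Price, ScreeningID, ShowTime, TheaterID}: every determinant is a superkey — BCNF.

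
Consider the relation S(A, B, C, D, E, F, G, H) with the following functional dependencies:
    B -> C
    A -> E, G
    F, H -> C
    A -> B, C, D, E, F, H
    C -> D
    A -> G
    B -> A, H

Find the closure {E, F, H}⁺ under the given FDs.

{C, D, E, F, H}

Start with {E, F, H}.
F, H -> C applies; add {C} → now {C, E, F, H}.
C -> D applies; add {D} → now {C, D, E, F, H}.
No further FD applies.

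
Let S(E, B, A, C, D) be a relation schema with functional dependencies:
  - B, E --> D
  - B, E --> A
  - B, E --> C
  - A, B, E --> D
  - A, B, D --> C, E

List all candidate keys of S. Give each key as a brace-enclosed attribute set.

No FD produces {B}, so it must be in every candidate key.
{B, E}⁺ = {A, B, C, D, E} — all of the relation — so {B, E} is a candidate key.
{A, B, D}⁺ = {A, B, C, D, E} — all of the relation — so {A, B, D} is a candidate key.
Any other superkey properly contains one of these, so there are no further candidate keys.

{A, B, D}, {B, E}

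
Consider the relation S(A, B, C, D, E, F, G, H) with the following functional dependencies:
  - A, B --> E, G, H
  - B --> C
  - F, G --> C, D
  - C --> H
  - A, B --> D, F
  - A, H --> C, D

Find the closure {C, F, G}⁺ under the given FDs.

Start with {C, F, G}.
F, G --> C, D applies; add {D} → now {C, D, F, G}.
C --> H applies; add {H} → now {C, D, F, G, H}.
No further FD applies.

{C, D, F, G, H}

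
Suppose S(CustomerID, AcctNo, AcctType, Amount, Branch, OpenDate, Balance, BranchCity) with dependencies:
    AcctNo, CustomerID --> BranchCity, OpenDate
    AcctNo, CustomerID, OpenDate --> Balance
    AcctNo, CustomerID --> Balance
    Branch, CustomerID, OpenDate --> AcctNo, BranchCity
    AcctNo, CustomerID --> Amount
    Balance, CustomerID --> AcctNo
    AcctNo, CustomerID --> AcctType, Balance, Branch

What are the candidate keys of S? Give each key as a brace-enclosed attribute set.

{AcctNo, CustomerID}, {Balance, CustomerID}, {Branch, CustomerID, OpenDate}

No FD produces {CustomerID}, so it must be in every candidate key.
{AcctNo, CustomerID}⁺ = {AcctNo, AcctType, Amount, Balance, Branch, BranchCity, CustomerID, OpenDate} — all of the relation — so {AcctNo, CustomerID} is a candidate key.
{Balance, CustomerID}⁺ = {AcctNo, AcctType, Amount, Balance, Branch, BranchCity, CustomerID, OpenDate} — all of the relation — so {Balance, CustomerID} is a candidate key.
{Branch, CustomerID, OpenDate}⁺ = {AcctNo, AcctType, Amount, Balance, Branch, BranchCity, CustomerID, OpenDate} — all of the relation — so {Branch, CustomerID, OpenDate} is a candidate key.
These are minimal and exhaustive — every other superkey contains one of them.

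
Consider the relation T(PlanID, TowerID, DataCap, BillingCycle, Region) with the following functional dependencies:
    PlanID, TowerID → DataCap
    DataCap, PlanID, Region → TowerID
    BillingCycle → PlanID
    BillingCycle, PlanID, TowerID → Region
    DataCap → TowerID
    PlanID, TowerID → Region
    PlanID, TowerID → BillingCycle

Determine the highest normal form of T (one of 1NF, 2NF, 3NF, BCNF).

3NF

Candidate keys: {BillingCycle, DataCap}, {BillingCycle, TowerID}, {DataCap, PlanID}, {PlanID, TowerID}. Prime attributes: {BillingCycle, DataCap, PlanID, TowerID}.
BillingCycle → PlanID: {BillingCycle}⁺ = {BillingCycle, PlanID}, which is not all of the attributes, so the left side is not a superkey — BCNF is violated.
Since {PlanID} ⊆ prime attributes and every other non-superkey FD also has a prime right side, the schema is in 3NF.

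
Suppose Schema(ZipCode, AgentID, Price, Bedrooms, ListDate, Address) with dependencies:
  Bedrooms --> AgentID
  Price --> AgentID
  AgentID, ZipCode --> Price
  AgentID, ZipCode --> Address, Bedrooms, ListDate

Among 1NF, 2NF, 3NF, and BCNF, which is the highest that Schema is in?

3NF

Candidate keys: {AgentID, ZipCode}, {Bedrooms, ZipCode}, {Price, ZipCode}. Prime attributes: {AgentID, Bedrooms, Price, ZipCode}.
For Bedrooms --> AgentID we have {Bedrooms}⁺ = {AgentID, Bedrooms}; {Bedrooms} is not a superkey, so BCNF fails.
But every attribute on its right side ({AgentID}) is prime, and the same holds for every other non-superkey FD, so 3NF still holds.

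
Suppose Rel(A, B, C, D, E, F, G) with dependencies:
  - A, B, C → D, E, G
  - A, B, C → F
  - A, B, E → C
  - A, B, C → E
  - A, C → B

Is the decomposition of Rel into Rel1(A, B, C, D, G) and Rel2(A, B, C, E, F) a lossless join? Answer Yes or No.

The shared attributes are {A, B, C} and {A, B, C}⁺ = {A, B, C, D, E, F, G}.
This includes all of Rel1, so the common attributes are a superkey of Rel1 — the join is lossless.

Yes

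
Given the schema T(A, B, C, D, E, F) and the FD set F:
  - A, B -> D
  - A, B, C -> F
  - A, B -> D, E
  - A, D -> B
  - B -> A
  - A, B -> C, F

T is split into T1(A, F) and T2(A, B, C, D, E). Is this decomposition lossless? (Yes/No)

Common attributes: {A}; their closure is {A}.
Neither T1 nor T2 is contained in that closure, so the decomposition is lossy.

No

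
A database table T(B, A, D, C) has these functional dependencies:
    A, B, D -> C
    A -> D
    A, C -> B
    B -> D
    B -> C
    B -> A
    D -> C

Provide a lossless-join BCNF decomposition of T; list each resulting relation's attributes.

{A, B, D}; {C, D}

Candidate keys of the original relation: {A}, {B}.
Within {A, B, C, D}: {D}⁺ ∩ {A, B, C, D} = {C, D}, not the whole set, so D -> C violates BCNF; decompose into {C, D} and {A, B, D}.
{C, D}: every determinant is a superkey — BCNF.
{A, B, D}: every determinant is a superkey — BCNF.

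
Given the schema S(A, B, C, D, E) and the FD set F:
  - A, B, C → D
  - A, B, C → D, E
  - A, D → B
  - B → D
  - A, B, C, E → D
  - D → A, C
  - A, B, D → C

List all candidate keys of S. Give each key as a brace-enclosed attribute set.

{B} is a candidate key since {B}⁺ = {A, B, C, D, E} covers every attribute.
{D} is a candidate key since {D}⁺ = {A, B, C, D, E} covers every attribute.
These are minimal and exhaustive — every other superkey contains one of them.

{B}, {D}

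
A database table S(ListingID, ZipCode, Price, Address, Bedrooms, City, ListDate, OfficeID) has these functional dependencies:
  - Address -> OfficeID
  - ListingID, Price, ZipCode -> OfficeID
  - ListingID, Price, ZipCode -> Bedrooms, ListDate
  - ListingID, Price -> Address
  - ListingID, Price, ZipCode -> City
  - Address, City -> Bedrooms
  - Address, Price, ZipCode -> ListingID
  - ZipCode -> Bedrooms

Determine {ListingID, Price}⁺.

{Address, ListingID, OfficeID, Price}

Start with {ListingID, Price}.
ListingID, Price -> Address applies; add {Address} → now {Address, ListingID, Price}.
Address -> OfficeID applies; add {OfficeID} → now {Address, ListingID, OfficeID, Price}.
No further FD applies.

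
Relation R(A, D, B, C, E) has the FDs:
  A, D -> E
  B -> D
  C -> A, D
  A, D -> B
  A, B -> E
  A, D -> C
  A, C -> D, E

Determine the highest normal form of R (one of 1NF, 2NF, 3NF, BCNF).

Candidate keys: {A, B}, {A, D}, {C}. Prime attributes: {A, B, C, D}.
B -> D: {B}⁺ = {B, D}, which is not all of the attributes, so the left side is not a superkey — BCNF is violated.
Its right-hand attributes {D} are all prime, as are those of every other non-superkey FD — the relation is in 3NF.

3NF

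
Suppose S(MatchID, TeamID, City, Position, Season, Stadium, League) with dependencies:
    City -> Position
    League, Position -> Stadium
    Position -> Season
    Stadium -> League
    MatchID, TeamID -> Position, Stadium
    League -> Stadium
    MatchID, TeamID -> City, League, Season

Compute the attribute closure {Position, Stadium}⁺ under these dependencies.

Start with {Position, Stadium}.
Position -> Season applies; add {Season} → now {Position, Season, Stadium}.
Stadium -> League applies; add {League} → now {League, Position, Season, Stadium}.
No further FD applies.

{League, Position, Season, Stadium}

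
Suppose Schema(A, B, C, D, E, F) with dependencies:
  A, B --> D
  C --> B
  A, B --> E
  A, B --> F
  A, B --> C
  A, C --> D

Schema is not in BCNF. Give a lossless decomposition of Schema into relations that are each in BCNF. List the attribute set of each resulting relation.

{A, C, D, E, F}; {B, C}

Candidate keys of the original relation: {A, B}, {A, C}.
{A, B, C, D, E, F}: {C} determines {B, C} here but is not a superkey — split on C --> B, giving {B, C} and {A, C, D, E, F}.
{B, C} has no BCNF violation.
{A, C, D, E, F} has no BCNF violation.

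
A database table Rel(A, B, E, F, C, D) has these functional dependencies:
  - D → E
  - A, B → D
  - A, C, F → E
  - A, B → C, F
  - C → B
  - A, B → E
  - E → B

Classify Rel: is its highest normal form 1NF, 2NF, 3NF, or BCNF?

3NF

Candidate keys: {A, B}, {A, C}, {A, D}, {A, E}. Prime attributes: {A, B, C, D, E}.
D → E breaks BCNF: {D}⁺ = {B, D, E}, so {D} is not a superkey.
Since {E} ⊆ prime attributes and every other non-superkey FD also has a prime right side, the schema is in 3NF.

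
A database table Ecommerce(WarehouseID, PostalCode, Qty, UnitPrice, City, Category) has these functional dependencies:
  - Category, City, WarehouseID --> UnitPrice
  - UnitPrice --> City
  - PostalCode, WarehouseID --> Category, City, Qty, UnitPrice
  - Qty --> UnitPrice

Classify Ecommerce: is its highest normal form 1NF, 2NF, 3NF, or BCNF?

2NF

Candidate key: {PostalCode, WarehouseID}. Prime attributes: {PostalCode, WarehouseID}.
Category, City, WarehouseID --> UnitPrice breaks BCNF: {Category, City, WarehouseID}⁺ = {Category, City, UnitPrice, WarehouseID}, so {Category, City, WarehouseID} is not a superkey.
Because {UnitPrice} is non-prime and the left side of Category, City, WarehouseID --> UnitPrice is not a superkey, the relation is not in 3NF.
No non-prime attribute depends on a proper subset of any candidate key, so 2NF holds.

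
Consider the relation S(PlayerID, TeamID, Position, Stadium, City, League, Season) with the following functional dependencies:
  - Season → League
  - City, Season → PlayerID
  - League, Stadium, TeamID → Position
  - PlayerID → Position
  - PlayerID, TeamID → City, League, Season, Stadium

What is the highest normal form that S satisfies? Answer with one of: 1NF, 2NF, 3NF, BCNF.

Candidate keys: {City, Season, TeamID}, {PlayerID, TeamID}. Prime attributes: {City, PlayerID, Season, TeamID}.
Season → League breaks BCNF: {Season}⁺ = {League, Season}, so {Season} is not a superkey.
Season → League determines the non-prime attribute {League} from a non-superkey — 3NF is violated.
The proper key subset {PlayerID} of {PlayerID, TeamID} determines non-prime {Position}, so the relation is not even in 2NF.

1NF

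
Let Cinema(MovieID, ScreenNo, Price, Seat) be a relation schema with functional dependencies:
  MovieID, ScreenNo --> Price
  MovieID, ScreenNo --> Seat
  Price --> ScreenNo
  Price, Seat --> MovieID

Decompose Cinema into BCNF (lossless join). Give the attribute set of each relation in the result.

{MovieID, Price, Seat}; {Price, ScreenNo}

Candidate keys of the original relation: {MovieID, Price}, {MovieID, ScreenNo}, {Price, Seat}.
In {MovieID, Price, ScreenNo, Seat}, {Price} is not a superkey ({Price}⁺ restricted to this set is {Price, ScreenNo}), so split on Price --> ScreenNo into {Price, ScreenNo} and {MovieID, Price, Seat}.
{Price, ScreenNo} has no BCNF violation.
{MovieID, Price, Seat} has no BCNF violation.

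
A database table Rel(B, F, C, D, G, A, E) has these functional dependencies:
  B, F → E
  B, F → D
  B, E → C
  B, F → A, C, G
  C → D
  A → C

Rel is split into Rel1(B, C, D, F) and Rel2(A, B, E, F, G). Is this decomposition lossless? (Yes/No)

Yes

Rel1 ∩ Rel2 = {B, F}; its closure under F is {A, B, C, D, E, F, G}.
Rel1 is contained in that closure, so Rel1 ∩ Rel2 → Rel1 holds and the join is lossless.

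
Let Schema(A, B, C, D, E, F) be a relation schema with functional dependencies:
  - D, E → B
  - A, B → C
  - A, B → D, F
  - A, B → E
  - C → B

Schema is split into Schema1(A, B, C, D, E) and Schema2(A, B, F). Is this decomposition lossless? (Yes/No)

The shared attributes are {A, B} and {A, B}⁺ = {A, B, C, D, E, F}.
This includes all of Schema1, so the common attributes are a superkey of Schema1 — the join is lossless.

Yes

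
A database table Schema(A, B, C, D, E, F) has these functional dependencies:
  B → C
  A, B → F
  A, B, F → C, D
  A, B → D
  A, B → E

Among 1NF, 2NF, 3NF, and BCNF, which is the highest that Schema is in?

Candidate key: {A, B}. Prime attributes: {A, B}.
B → C breaks BCNF: {B}⁺ = {B, C}, so {B} is not a superkey.
Because {C} is non-prime and the left side of B → C is not a superkey, the relation is not in 3NF.
Since {B} ⊂ {A, B} and {B}⁺ ⊇ {C} with {C} non-prime, there is a partial dependency; 2NF fails.

1NF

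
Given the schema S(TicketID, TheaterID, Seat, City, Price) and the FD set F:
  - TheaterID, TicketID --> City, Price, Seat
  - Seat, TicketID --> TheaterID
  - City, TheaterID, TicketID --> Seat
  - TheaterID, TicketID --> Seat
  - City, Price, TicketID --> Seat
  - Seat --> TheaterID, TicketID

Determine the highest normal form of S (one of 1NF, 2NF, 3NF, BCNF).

BCNF

Candidate keys: {City, Price, TicketID}, {Seat}, {TheaterID, TicketID}. Prime attributes: {City, Price, Seat, TheaterID, TicketID}.
Every FD has a superkey on the left, so the relation is in BCNF.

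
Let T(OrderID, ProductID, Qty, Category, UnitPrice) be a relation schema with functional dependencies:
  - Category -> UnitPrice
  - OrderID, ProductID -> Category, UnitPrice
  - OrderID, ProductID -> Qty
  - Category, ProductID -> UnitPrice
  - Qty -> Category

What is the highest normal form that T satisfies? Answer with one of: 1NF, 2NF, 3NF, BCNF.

Candidate key: {OrderID, ProductID}. Prime attributes: {OrderID, ProductID}.
Category -> UnitPrice: {Category}⁺ = {Category, UnitPrice}, which is not all of the attributes, so the left side is not a superkey — BCNF is violated.
Category -> UnitPrice determines the non-prime attribute {UnitPrice} from a non-superkey — 3NF is violated.
No proper subset of a key has a non-prime attribute in its closure, so there is no partial dependency; 2NF holds.

2NF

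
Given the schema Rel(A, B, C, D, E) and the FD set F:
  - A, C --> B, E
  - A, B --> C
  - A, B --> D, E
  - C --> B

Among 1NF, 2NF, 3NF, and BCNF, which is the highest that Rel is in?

Candidate keys: {A, B}, {A, C}. Prime attributes: {A, B, C}.
For C --> B we have {C}⁺ = {B, C}; {C} is not a superkey, so BCNF fails.
Since {B} ⊆ prime attributes and every other non-superkey FD also has a prime right side, the schema is in 3NF.

3NF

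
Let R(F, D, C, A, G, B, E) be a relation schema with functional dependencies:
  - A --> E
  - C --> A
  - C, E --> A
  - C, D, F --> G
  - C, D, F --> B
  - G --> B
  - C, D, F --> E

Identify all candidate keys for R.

Attributes never on any right-hand side: {C, D, F} — every candidate key must contain all of them.
{C, D, F}⁺ = {A, B, C, D, E, F, G} — all of the relation — so {C, D, F} is a candidate key.
No smaller or unrelated set reaches every attribute, so there are no other keys.

{C, D, F}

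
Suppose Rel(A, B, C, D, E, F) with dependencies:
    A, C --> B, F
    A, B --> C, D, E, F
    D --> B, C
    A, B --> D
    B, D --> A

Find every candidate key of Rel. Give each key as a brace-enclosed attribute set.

{A, B}, {A, C}, {D}

{D} is a candidate key since {D}⁺ = {A, B, C, D, E, F} covers every attribute.
{A, B} is a candidate key since {A, B}⁺ = {A, B, C, D, E, F} covers every attribute.
{A, C} is a candidate key since {A, C}⁺ = {A, B, C, D, E, F} covers every attribute.
Any other superkey properly contains one of these, so there are no further candidate keys.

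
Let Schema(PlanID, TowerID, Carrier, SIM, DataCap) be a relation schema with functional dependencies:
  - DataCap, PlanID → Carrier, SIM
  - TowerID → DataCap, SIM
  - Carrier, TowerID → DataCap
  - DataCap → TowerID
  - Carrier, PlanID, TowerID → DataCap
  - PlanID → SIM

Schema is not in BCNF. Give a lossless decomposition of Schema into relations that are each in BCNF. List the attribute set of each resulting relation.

Candidate keys of the original relation: {DataCap, PlanID}, {PlanID, TowerID}.
In {Carrier, DataCap, PlanID, SIM, TowerID}, {TowerID} is not a superkey ({TowerID}⁺ restricted to this set is {DataCap, SIM, TowerID}), so split on TowerID → DataCap, SIM into {DataCap, SIM, TowerID} and {Carrier, PlanID, TowerID}.
{DataCap, SIM, TowerID} is in BCNF.
{Carrier, PlanID, TowerID} is in BCNF.

{Carrier, PlanID, TowerID}; {DataCap, SIM, TowerID}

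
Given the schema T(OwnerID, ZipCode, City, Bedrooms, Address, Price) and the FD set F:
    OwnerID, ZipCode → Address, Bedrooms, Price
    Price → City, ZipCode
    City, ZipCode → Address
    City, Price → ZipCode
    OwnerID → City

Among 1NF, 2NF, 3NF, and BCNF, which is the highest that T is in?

Candidate keys: {OwnerID, Price}, {OwnerID, ZipCode}. Prime attributes: {OwnerID, Price, ZipCode}.
For Price → City, ZipCode we have {Price}⁺ = {Address, City, Price, ZipCode}; {Price} is not a superkey, so BCNF fails.
Because {City} is non-prime and the left side of Price → City, ZipCode is not a superkey, the relation is not in 3NF.
Since {OwnerID} ⊂ {OwnerID, Price} and {OwnerID}⁺ ⊇ {City} with {City} non-prime, there is a partial dependency; 2NF fails.

1NF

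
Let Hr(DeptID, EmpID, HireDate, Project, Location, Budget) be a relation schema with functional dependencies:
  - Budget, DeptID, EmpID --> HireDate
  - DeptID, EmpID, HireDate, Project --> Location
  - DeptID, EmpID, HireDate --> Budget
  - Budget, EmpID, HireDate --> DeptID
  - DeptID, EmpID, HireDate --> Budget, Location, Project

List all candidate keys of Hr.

{Budget, DeptID, EmpID}, {Budget, EmpID, HireDate}, {DeptID, EmpID, HireDate}

No FD produces {EmpID}, so it must be in every candidate key.
{Budget, DeptID, EmpID} is a candidate key since {Budget, DeptID, EmpID}⁺ = {Budget, DeptID, EmpID, HireDate, Location, Project} covers every attribute.
{Budget, EmpID, HireDate} is a candidate key since {Budget, EmpID, HireDate}⁺ = {Budget, DeptID, EmpID, HireDate, Location, Project} covers every attribute.
{DeptID, EmpID, HireDate} is a candidate key since {DeptID, EmpID, HireDate}⁺ = {Budget, DeptID, EmpID, HireDate, Location, Project} covers every attribute.
No proper subset of any of these is a key, and no other minimal superkey exists.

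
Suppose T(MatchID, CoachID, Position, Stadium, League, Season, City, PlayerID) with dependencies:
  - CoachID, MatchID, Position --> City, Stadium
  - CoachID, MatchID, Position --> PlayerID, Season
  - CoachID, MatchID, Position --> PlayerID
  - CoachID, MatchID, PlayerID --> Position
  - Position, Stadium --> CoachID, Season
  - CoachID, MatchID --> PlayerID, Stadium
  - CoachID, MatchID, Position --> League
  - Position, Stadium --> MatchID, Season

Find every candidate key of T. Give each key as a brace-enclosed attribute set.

{CoachID, MatchID}, {Position, Stadium}

{CoachID, MatchID}⁺ = {City, CoachID, League, MatchID, PlayerID, Position, Season, Stadium}, which is every attribute, so {CoachID, MatchID} is a candidate key.
{Position, Stadium}⁺ = {City, CoachID, League, MatchID, PlayerID, Position, Season, Stadium}, which is every attribute, so {Position, Stadium} is a candidate key.
These are minimal and exhaustive — every other superkey contains one of them.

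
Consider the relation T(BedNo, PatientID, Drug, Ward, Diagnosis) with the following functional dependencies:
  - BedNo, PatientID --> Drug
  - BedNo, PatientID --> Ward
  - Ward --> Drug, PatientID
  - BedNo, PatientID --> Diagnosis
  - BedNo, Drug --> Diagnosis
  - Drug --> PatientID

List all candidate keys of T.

{BedNo, Drug}, {BedNo, PatientID}, {BedNo, Ward}

{BedNo} never appears on the right of any FD, so every key must include it.
Closure of {BedNo, Drug} is {BedNo, Diagnosis, Drug, PatientID, Ward}, the whole schema; {BedNo, Drug} is a candidate key.
Closure of {BedNo, PatientID} is {BedNo, Diagnosis, Drug, PatientID, Ward}, the whole schema; {BedNo, PatientID} is a candidate key.
Closure of {BedNo, Ward} is {BedNo, Diagnosis, Drug, PatientID, Ward}, the whole schema; {BedNo, Ward} is a candidate key.
Any other superkey properly contains one of these, so there are no further candidate keys.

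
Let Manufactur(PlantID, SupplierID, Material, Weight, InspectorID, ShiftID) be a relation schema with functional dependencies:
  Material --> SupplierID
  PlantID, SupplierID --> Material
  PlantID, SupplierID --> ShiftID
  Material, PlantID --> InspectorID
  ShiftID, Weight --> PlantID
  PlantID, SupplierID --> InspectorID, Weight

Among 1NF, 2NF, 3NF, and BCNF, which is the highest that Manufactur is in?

Candidate keys: {Material, PlantID}, {Material, ShiftID, Weight}, {PlantID, SupplierID}, {ShiftID, SupplierID, Weight}. Prime attributes: {Material, PlantID, ShiftID, SupplierID, Weight}.
Material --> SupplierID breaks BCNF: {Material}⁺ = {Material, SupplierID}, so {Material} is not a superkey.
Its right-hand attributes {SupplierID} are all prime, as are those of every other non-superkey FD — the relation is in 3NF.

3NF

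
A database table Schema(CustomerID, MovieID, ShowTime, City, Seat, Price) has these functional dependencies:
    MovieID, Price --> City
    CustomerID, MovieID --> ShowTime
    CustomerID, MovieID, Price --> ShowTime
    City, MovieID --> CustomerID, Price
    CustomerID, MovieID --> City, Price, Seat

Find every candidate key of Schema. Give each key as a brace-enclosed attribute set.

{MovieID} never appears on the right of any FD, so every key must include it.
{City, MovieID}⁺ = {City, CustomerID, MovieID, Price, Seat, ShowTime}, which is every attribute, so {City, MovieID} is a candidate key.
{CustomerID, MovieID}⁺ = {City, CustomerID, MovieID, Price, Seat, ShowTime}, which is every attribute, so {CustomerID, MovieID} is a candidate key.
{MovieID, Price}⁺ = {City, CustomerID, MovieID, Price, Seat, ShowTime}, which is every attribute, so {MovieID, Price} is a candidate key.
These are minimal and exhaustive — every other superkey contains one of them.

{City, MovieID}, {CustomerID, MovieID}, {MovieID, Price}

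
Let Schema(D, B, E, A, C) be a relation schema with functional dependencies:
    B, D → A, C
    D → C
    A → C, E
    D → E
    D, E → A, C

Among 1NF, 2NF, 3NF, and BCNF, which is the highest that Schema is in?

1NF

Candidate key: {B, D}. Prime attributes: {B, D}.
D → C: {D}⁺ = {A, C, D, E}, which is not all of the attributes, so the left side is not a superkey — BCNF is violated.
D → C has non-prime {C} on the right and a non-superkey on the left, so 3NF fails.
The proper key subset {D} of {B, D} determines non-prime {A, C, E}, so the relation is not even in 2NF.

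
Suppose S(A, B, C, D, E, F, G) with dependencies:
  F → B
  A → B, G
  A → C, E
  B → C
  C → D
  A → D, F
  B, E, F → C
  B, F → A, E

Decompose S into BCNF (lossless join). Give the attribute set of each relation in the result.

Candidate keys of the original relation: {A}, {F}.
{A, B, C, D, E, F, G}: {B} determines {B, C, D} here but is not a superkey — split on B → C, D, giving {B, C, D} and {A, B, E, F, G}.
{B, C, D}: {C} determines {C, D} here but is not a superkey — split on C → D, giving {C, D} and {B, C}.
{C, D} has no BCNF violation.
{B, C} has no BCNF violation.
{A, B, E, F, G} has no BCNF violation.

{A, B, E, F, G}; {B, C}; {C, D}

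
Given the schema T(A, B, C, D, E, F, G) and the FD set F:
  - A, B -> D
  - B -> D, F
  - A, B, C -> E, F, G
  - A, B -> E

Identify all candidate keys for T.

Attributes never on any right-hand side: {A, B, C} — every candidate key must contain all of them.
{A, B, C}⁺ = {A, B, C, D, E, F, G}, which is every attribute, so {A, B, C} is a candidate key.
No other minimal set has full closure, so this is the only candidate key.

{A, B, C}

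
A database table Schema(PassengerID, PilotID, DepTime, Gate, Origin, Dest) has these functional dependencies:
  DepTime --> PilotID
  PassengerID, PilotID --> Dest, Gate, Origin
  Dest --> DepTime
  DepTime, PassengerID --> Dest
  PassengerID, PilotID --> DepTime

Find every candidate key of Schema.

No FD produces {PassengerID}, so it must be in every candidate key.
{DepTime, PassengerID}⁺ = {DepTime, Dest, Gate, Origin, PassengerID, PilotID} — all of the relation — so {DepTime, PassengerID} is a candidate key.
{Dest, PassengerID}⁺ = {DepTime, Dest, Gate, Origin, PassengerID, PilotID} — all of the relation — so {Dest, PassengerID} is a candidate key.
{PassengerID, PilotID}⁺ = {DepTime, Dest, Gate, Origin, PassengerID, PilotID} — all of the relation — so {PassengerID, PilotID} is a candidate key.
No proper subset of any of these is a key, and no other minimal superkey exists.

{DepTime, PassengerID}, {Dest, PassengerID}, {PassengerID, PilotID}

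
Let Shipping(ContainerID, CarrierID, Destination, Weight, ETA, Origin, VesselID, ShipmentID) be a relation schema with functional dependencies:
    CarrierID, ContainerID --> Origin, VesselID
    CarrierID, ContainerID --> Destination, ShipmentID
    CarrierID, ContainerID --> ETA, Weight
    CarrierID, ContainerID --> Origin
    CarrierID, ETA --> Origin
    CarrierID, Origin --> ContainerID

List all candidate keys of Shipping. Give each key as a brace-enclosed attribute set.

No FD produces {CarrierID}, so it must be in every candidate key.
{CarrierID, ContainerID} is a candidate key since {CarrierID, ContainerID}⁺ = {CarrierID, ContainerID, Destination, ETA, Origin, ShipmentID, VesselID, Weight} covers every attribute.
{CarrierID, ETA} is a candidate key since {CarrierID, ETA}⁺ = {CarrierID, ContainerID, Destination, ETA, Origin, ShipmentID, VesselID, Weight} covers every attribute.
{CarrierID, Origin} is a candidate key since {CarrierID, Origin}⁺ = {CarrierID, ContainerID, Destination, ETA, Origin, ShipmentID, VesselID, Weight} covers every attribute.
No proper subset of any of these is a key, and no other minimal superkey exists.

{CarrierID, ContainerID}, {CarrierID, ETA}, {CarrierID, Origin}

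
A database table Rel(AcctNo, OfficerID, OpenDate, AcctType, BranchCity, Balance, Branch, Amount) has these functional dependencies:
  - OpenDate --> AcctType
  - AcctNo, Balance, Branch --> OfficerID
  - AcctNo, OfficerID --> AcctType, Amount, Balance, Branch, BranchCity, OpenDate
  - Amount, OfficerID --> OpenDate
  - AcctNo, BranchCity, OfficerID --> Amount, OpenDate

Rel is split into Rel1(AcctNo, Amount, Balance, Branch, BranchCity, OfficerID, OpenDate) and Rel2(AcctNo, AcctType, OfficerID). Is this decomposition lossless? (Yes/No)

Rel1 ∩ Rel2 = {AcctNo, OfficerID}; its closure under F is {AcctNo, AcctType, Amount, Balance, Branch, BranchCity, OfficerID, OpenDate}.
This includes all of Rel1, so the common attributes are a superkey of Rel1 — the join is lossless.

Yes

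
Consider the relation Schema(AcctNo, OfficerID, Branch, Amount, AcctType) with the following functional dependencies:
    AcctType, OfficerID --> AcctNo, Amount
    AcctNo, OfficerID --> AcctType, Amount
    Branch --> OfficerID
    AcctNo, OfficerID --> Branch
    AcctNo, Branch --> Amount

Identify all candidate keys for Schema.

{AcctNo, Branch}, {AcctNo, OfficerID}, {AcctType, Branch}, {AcctType, OfficerID}

{AcctNo, Branch}⁺ = {AcctNo, AcctType, Amount, Branch, OfficerID} — all of the relation — so {AcctNo, Branch} is a candidate key.
{AcctNo, OfficerID}⁺ = {AcctNo, AcctType, Amount, Branch, OfficerID} — all of the relation — so {AcctNo, OfficerID} is a candidate key.
{AcctType, Branch}⁺ = {AcctNo, AcctType, Amount, Branch, OfficerID} — all of the relation — so {AcctType, Branch} is a candidate key.
{AcctType, OfficerID}⁺ = {AcctNo, AcctType, Amount, Branch, OfficerID} — all of the relation — so {AcctType, OfficerID} is a candidate key.
Any other superkey properly contains one of these, so there are no further candidate keys.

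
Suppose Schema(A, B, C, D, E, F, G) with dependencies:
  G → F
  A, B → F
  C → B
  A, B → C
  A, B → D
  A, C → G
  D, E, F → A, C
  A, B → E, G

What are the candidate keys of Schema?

{A, B}⁺ = {A, B, C, D, E, F, G}, which is every attribute, so {A, B} is a candidate key.
{A, C}⁺ = {A, B, C, D, E, F, G}, which is every attribute, so {A, C} is a candidate key.
{D, E, F}⁺ = {A, B, C, D, E, F, G}, which is every attribute, so {D, E, F} is a candidate key.
{D, E, G}⁺ = {A, B, C, D, E, F, G}, which is every attribute, so {D, E, G} is a candidate key.
No proper subset of any of these is a key, and no other minimal superkey exists.

{A, B}, {A, C}, {D, E, F}, {D, E, G}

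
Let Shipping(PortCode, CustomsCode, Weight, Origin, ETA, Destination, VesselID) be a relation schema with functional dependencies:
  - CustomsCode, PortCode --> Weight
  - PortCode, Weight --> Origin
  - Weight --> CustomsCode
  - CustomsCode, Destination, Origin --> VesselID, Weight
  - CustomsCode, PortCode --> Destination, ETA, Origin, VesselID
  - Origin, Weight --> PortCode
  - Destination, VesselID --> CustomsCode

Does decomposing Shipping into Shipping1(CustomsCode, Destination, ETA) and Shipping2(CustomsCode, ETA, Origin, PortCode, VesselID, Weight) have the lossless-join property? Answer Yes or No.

No

Shipping1 ∩ Shipping2 = {CustomsCode, ETA}; its closure under F is {CustomsCode, ETA}.
Shipping1 ⊄ {CustomsCode, ETA} and Shipping2 ⊄ {CustomsCode, ETA}, so the split is lossy.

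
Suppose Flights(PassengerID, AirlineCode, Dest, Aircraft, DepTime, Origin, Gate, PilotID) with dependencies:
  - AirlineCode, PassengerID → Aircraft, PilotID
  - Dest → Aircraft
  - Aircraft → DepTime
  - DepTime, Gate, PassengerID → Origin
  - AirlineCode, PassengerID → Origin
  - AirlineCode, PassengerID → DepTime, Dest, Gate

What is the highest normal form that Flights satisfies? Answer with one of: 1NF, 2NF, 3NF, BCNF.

Candidate key: {AirlineCode, PassengerID}. Prime attributes: {AirlineCode, PassengerID}.
Dest → Aircraft: {Dest}⁺ = {Aircraft, DepTime, Dest}, which is not all of the attributes, so the left side is not a superkey — BCNF is violated.
Dest → Aircraft has non-prime {Aircraft} on the right and a non-superkey on the left, so 3NF fails.
No non-prime attribute depends on a proper subset of any candidate key, so 2NF holds.

2NF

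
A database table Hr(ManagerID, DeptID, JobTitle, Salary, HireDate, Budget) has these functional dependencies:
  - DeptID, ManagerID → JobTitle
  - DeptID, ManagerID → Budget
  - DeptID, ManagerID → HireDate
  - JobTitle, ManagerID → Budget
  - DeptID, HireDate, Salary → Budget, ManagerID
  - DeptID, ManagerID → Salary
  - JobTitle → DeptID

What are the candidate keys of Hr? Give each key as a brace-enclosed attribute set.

{DeptID, ManagerID}⁺ = {Budget, DeptID, HireDate, JobTitle, ManagerID, Salary} — all of the relation — so {DeptID, ManagerID} is a candidate key.
{JobTitle, ManagerID}⁺ = {Budget, DeptID, HireDate, JobTitle, ManagerID, Salary} — all of the relation — so {JobTitle, ManagerID} is a candidate key.
{DeptID, HireDate, Salary}⁺ = {Budget, DeptID, HireDate, JobTitle, ManagerID, Salary} — all of the relation — so {DeptID, HireDate, Salary} is a candidate key.
{HireDate, JobTitle, Salary}⁺ = {Budget, DeptID, HireDate, JobTitle, ManagerID, Salary} — all of the relation — so {HireDate, JobTitle, Salary} is a candidate key.
No proper subset of any of these is a key, and no other minimal superkey exists.

{DeptID, HireDate, Salary}, {DeptID, ManagerID}, {HireDate, JobTitle, Salary}, {JobTitle, ManagerID}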